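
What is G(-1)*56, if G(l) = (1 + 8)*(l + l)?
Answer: -1008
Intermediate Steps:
G(l) = 18*l (G(l) = 9*(2*l) = 18*l)
G(-1)*56 = (18*(-1))*56 = -18*56 = -1008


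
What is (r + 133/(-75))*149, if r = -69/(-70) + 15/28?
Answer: -78821/2100 ≈ -37.534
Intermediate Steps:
r = 213/140 (r = -69*(-1/70) + 15*(1/28) = 69/70 + 15/28 = 213/140 ≈ 1.5214)
(r + 133/(-75))*149 = (213/140 + 133/(-75))*149 = (213/140 + 133*(-1/75))*149 = (213/140 - 133/75)*149 = -529/2100*149 = -78821/2100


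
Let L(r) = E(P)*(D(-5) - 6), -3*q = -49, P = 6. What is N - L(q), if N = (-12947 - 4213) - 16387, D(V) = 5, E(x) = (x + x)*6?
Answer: -33475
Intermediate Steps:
E(x) = 12*x (E(x) = (2*x)*6 = 12*x)
N = -33547 (N = -17160 - 16387 = -33547)
q = 49/3 (q = -⅓*(-49) = 49/3 ≈ 16.333)
L(r) = -72 (L(r) = (12*6)*(5 - 6) = 72*(-1) = -72)
N - L(q) = -33547 - 1*(-72) = -33547 + 72 = -33475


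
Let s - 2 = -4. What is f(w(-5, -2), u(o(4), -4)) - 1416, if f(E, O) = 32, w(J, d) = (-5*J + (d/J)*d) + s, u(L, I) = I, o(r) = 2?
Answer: -1384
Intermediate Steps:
s = -2 (s = 2 - 4 = -2)
w(J, d) = -2 - 5*J + d**2/J (w(J, d) = (-5*J + (d/J)*d) - 2 = (-5*J + d**2/J) - 2 = -2 - 5*J + d**2/J)
f(w(-5, -2), u(o(4), -4)) - 1416 = 32 - 1416 = -1384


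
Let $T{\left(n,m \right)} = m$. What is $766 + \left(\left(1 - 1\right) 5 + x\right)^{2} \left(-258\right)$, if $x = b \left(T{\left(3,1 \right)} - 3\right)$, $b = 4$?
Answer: $-15746$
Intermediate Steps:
$x = -8$ ($x = 4 \left(1 - 3\right) = 4 \left(-2\right) = -8$)
$766 + \left(\left(1 - 1\right) 5 + x\right)^{2} \left(-258\right) = 766 + \left(\left(1 - 1\right) 5 - 8\right)^{2} \left(-258\right) = 766 + \left(0 \cdot 5 - 8\right)^{2} \left(-258\right) = 766 + \left(0 - 8\right)^{2} \left(-258\right) = 766 + \left(-8\right)^{2} \left(-258\right) = 766 + 64 \left(-258\right) = 766 - 16512 = -15746$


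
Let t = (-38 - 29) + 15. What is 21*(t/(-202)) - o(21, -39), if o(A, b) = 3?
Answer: 243/101 ≈ 2.4059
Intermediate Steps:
t = -52 (t = -67 + 15 = -52)
21*(t/(-202)) - o(21, -39) = 21*(-52/(-202)) - 1*3 = 21*(-52*(-1/202)) - 3 = 21*(26/101) - 3 = 546/101 - 3 = 243/101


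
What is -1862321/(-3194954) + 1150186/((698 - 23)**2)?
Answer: 4523311367069/1455700916250 ≈ 3.1073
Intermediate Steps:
-1862321/(-3194954) + 1150186/((698 - 23)**2) = -1862321*(-1/3194954) + 1150186/(675**2) = 1862321/3194954 + 1150186/455625 = 4523311367069/1455700916250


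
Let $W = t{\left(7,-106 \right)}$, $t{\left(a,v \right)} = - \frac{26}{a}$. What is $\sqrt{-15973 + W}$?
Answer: $\frac{i \sqrt{782859}}{7} \approx 126.4 i$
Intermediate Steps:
$W = - \frac{26}{7} \approx -3.7143$
$\sqrt{-15973 + W} = \sqrt{-15973 - \frac{26}{7}} = \sqrt{- \frac{111837}{7}} = \frac{i \sqrt{782859}}{7}$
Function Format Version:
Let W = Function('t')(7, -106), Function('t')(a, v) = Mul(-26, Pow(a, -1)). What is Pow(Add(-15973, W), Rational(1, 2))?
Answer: Mul(Rational(1, 7), I, Pow(782859, Rational(1, 2))) ≈ Mul(126.40, I)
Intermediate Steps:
W = Rational(-26, 7) (W = Mul(-26, Pow(7, -1)) = Mul(-26, Rational(1, 7)) = Rational(-26, 7) ≈ -3.7143)
Pow(Add(-15973, W), Rational(1, 2)) = Pow(Add(-15973, Rational(-26, 7)), Rational(1, 2)) = Pow(Rational(-111837, 7), Rational(1, 2)) = Mul(Rational(1, 7), I, Pow(782859, Rational(1, 2)))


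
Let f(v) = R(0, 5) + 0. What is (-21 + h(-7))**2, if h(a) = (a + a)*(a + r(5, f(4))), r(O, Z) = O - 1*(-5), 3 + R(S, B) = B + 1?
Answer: 3969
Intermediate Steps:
R(S, B) = -2 + B (R(S, B) = -3 + (B + 1) = -3 + (1 + B) = -2 + B)
f(v) = 3 (f(v) = (-2 + 5) + 0 = 3 + 0 = 3)
r(O, Z) = 5 + O (r(O, Z) = O + 5 = 5 + O)
h(a) = 2*a*(10 + a) (h(a) = (a + a)*(a + (5 + 5)) = (2*a)*(a + 10) = (2*a)*(10 + a) = 2*a*(10 + a))
(-21 + h(-7))**2 = (-21 + 2*(-7)*(10 - 7))**2 = (-21 + 2*(-7)*3)**2 = (-21 - 42)**2 = (-63)**2 = 3969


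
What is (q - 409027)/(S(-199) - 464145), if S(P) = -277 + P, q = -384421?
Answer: 793448/464621 ≈ 1.7077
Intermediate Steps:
(q - 409027)/(S(-199) - 464145) = (-384421 - 409027)/((-277 - 199) - 464145) = -793448/(-476 - 464145) = -793448/(-464621) = -793448*(-1/464621) = 793448/464621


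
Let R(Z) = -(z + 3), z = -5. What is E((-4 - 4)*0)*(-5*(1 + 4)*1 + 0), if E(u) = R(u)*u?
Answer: 0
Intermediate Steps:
R(Z) = 2 (R(Z) = -(-5 + 3) = -1*(-2) = 2)
E(u) = 2*u
E((-4 - 4)*0)*(-5*(1 + 4)*1 + 0) = (2*((-4 - 4)*0))*(-5*(1 + 4)*1 + 0) = (2*(-8*0))*(-5*5*1 + 0) = (2*0)*(-25*1 + 0) = 0*(-25 + 0) = 0*(-25) = 0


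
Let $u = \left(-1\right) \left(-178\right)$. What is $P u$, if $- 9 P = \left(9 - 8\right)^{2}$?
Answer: $- \frac{178}{9} \approx -19.778$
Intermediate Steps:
$P = - \frac{1}{9}$ ($P = - \frac{\left(9 - 8\right)^{2}}{9} = - \frac{1^{2}}{9} = \left(- \frac{1}{9}\right) 1 = - \frac{1}{9} \approx -0.11111$)
$u = 178$
$P u = \left(- \frac{1}{9}\right) 178 = - \frac{178}{9}$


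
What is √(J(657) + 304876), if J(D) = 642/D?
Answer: √14622204702/219 ≈ 552.16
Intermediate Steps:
√(J(657) + 304876) = √(642/657 + 304876) = √(642*(1/657) + 304876) = √(214/219 + 304876) = √(66768058/219) = √14622204702/219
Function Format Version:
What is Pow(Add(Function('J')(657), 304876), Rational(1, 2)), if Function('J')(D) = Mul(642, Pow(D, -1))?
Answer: Mul(Rational(1, 219), Pow(14622204702, Rational(1, 2))) ≈ 552.16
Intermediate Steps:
Pow(Add(Function('J')(657), 304876), Rational(1, 2)) = Pow(Add(Mul(642, Pow(657, -1)), 304876), Rational(1, 2)) = Pow(Add(Mul(642, Rational(1, 657)), 304876), Rational(1, 2)) = Pow(Add(Rational(214, 219), 304876), Rational(1, 2)) = Pow(Rational(66768058, 219), Rational(1, 2)) = Mul(Rational(1, 219), Pow(14622204702, Rational(1, 2)))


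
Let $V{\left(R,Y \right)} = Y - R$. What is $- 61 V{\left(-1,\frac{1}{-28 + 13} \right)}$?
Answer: $- \frac{854}{15} \approx -56.933$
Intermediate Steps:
$- 61 V{\left(-1,\frac{1}{-28 + 13} \right)} = - 61 \left(\frac{1}{-28 + 13} - -1\right) = - 61 \left(\frac{1}{-15} + 1\right) = - 61 \left(- \frac{1}{15} + 1\right) = \left(-61\right) \frac{14}{15} = - \frac{854}{15}$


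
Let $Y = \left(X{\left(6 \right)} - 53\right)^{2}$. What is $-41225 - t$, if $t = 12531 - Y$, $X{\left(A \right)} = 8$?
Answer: $-51731$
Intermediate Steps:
$Y = 2025$ ($Y = \left(8 - 53\right)^{2} = \left(-45\right)^{2} = 2025$)
$t = 10506$ ($t = 12531 - 2025 = 10506$)
$-41225 - t = -41225 - 10506 = -51731$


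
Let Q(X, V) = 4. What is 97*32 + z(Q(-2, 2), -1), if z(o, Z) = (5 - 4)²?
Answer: 3105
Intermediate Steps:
z(o, Z) = 1 (z(o, Z) = 1² = 1)
97*32 + z(Q(-2, 2), -1) = 97*32 + 1 = 3104 + 1 = 3105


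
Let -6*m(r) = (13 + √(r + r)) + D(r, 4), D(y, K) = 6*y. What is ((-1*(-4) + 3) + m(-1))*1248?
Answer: 7280 - 208*I*√2 ≈ 7280.0 - 294.16*I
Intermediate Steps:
m(r) = -13/6 - r - √2*√r/6 (m(r) = -((13 + √(r + r)) + 6*r)/6 = -((13 + √(2*r)) + 6*r)/6 = -((13 + √2*√r) + 6*r)/6 = -(13 + 6*r + √2*√r)/6 = -13/6 - r - √2*√r/6)
((-1*(-4) + 3) + m(-1))*1248 = ((-1*(-4) + 3) + (-13/6 - 1*(-1) - √2*√(-1)/6))*1248 = ((4 + 3) + (-13/6 + 1 - √2*I/6))*1248 = (7 + (-13/6 + 1 - I*√2/6))*1248 = (7 + (-7/6 - I*√2/6))*1248 = (35/6 - I*√2/6)*1248 = 7280 - 208*I*√2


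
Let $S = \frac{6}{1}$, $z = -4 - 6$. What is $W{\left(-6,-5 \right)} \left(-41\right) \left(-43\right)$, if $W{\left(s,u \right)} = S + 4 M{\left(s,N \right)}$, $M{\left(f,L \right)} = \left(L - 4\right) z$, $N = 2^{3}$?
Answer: $-271502$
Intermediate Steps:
$z = -10$ ($z = -4 - 6 = -10$)
$N = 8$
$M{\left(f,L \right)} = 40 - 10 L$ ($M{\left(f,L \right)} = \left(L - 4\right) \left(-10\right) = \left(-4 + L\right) \left(-10\right) = 40 - 10 L$)
$S = 6$ ($S = 6 \cdot 1 = 6$)
$W{\left(s,u \right)} = -154$ ($W{\left(s,u \right)} = 6 + 4 \left(40 - 80\right) = 6 + 4 \left(-40\right) = 6 - 160 = -154$)
$W{\left(-6,-5 \right)} \left(-41\right) \left(-43\right) = \left(-154\right) \left(-41\right) \left(-43\right) = 6314 \left(-43\right) = -271502$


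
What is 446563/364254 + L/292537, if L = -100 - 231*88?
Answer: 123195219619/106557772398 ≈ 1.1561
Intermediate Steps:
L = -20428 (L = -100 - 20328 = -20428)
446563/364254 + L/292537 = 446563/364254 - 20428/292537 = 123195219619/106557772398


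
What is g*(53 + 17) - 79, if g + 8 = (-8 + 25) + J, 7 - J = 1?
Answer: 971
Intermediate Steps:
J = 6 (J = 7 - 1*1 = 7 - 1 = 6)
g = 15 (g = -8 + ((-8 + 25) + 6) = -8 + (17 + 6) = -8 + 23 = 15)
g*(53 + 17) - 79 = 15*(53 + 17) - 79 = 15*70 - 79 = 1050 - 79 = 971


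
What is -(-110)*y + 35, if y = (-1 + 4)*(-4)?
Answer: -1285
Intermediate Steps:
y = -12 (y = 3*(-4) = -12)
-(-110)*y + 35 = -(-110)*(-12) + 35 = -22*60 + 35 = -1320 + 35 = -1285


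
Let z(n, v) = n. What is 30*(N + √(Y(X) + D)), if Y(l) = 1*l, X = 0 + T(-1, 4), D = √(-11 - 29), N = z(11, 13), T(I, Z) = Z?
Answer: 330 + 30*√(4 + 2*I*√10) ≈ 401.89 + 39.592*I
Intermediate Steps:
N = 11
D = 2*I*√10 (D = √(-40) = 2*I*√10 ≈ 6.3246*I)
X = 4 (X = 0 + 4 = 4)
Y(l) = l
30*(N + √(Y(X) + D)) = 30*(11 + √(4 + 2*I*√10)) = 330 + 30*√(4 + 2*I*√10)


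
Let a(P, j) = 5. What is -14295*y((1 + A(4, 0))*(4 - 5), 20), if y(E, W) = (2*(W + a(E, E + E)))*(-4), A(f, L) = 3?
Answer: 2859000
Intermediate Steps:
y(E, W) = -40 - 8*W (y(E, W) = (2*(W + 5))*(-4) = (2*(5 + W))*(-4) = (10 + 2*W)*(-4) = -40 - 8*W)
-14295*y((1 + A(4, 0))*(4 - 5), 20) = -14295*(-40 - 8*20) = -14295*(-40 - 160) = -14295*(-200) = 2859000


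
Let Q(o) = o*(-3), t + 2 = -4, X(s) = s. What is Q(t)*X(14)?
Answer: 252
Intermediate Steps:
t = -6 (t = -2 - 4 = -6)
Q(o) = -3*o
Q(t)*X(14) = -3*(-6)*14 = 18*14 = 252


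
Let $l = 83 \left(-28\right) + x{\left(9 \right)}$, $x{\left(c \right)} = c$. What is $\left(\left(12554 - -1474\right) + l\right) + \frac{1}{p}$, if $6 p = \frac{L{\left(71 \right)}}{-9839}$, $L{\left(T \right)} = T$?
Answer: $\frac{772589}{71} \approx 10882.0$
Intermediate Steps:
$l = -2315$ ($l = 83 \left(-28\right) + 9 = -2324 + 9 = -2315$)
$p = - \frac{71}{59034}$ ($p = \frac{71 \frac{1}{-9839}}{6} = \frac{71 \left(- \frac{1}{9839}\right)}{6} = \frac{1}{6} \left(- \frac{71}{9839}\right) = - \frac{71}{59034} \approx -0.0012027$)
$\left(\left(12554 - -1474\right) + l\right) + \frac{1}{p} = \left(\left(12554 - -1474\right) - 2315\right) + \frac{1}{- \frac{71}{59034}} = \left(\left(12554 + 1474\right) - 2315\right) - \frac{59034}{71} = \left(14028 - 2315\right) - \frac{59034}{71} = 11713 - \frac{59034}{71} = \frac{772589}{71}$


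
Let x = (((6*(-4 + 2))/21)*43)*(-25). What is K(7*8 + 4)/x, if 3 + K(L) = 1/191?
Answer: -1001/205325 ≈ -0.0048752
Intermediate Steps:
K(L) = -572/191 (K(L) = -3 + 1/191 = -572/191)
x = 4300/7 (x = (((6*(-2))*(1/21))*43)*(-25) = (-12*1/21*43)*(-25) = -4/7*43*(-25) = -172/7*(-25) = 4300/7 ≈ 614.29)
K(7*8 + 4)/x = -572/(191*4300/7) = -572/191*7/4300 = -1001/205325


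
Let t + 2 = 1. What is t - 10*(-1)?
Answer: 9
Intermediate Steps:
t = -1 (t = -2 + 1 = -1)
t - 10*(-1) = -1 - 10*(-1) = -1 + 10 = 9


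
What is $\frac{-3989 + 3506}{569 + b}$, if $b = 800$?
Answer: $- \frac{483}{1369} \approx -0.35281$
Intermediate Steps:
$\frac{-3989 + 3506}{569 + b} = \frac{-3989 + 3506}{569 + 800} = - \frac{483}{1369}$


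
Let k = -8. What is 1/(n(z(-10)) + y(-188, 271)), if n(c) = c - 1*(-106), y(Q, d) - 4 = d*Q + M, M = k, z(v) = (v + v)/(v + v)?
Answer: -1/50845 ≈ -1.9668e-5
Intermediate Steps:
z(v) = 1 (z(v) = (2*v)/((2*v)) = (2*v)*(1/(2*v)) = 1)
M = -8
y(Q, d) = -4 + Q*d (y(Q, d) = 4 + (d*Q - 8) = 4 + (Q*d - 8) = 4 + (-8 + Q*d) = -4 + Q*d)
n(c) = 106 + c (n(c) = c + 106 = 106 + c)
1/(n(z(-10)) + y(-188, 271)) = 1/((106 + 1) + (-4 - 188*271)) = 1/(107 + (-4 - 50948)) = 1/(107 - 50952) = 1/(-50845) = -1/50845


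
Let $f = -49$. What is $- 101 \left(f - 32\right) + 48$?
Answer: $8229$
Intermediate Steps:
$- 101 \left(f - 32\right) + 48 = - 101 \left(-49 - 32\right) + 48 = \left(-101\right) \left(-81\right) + 48 = 8181 + 48 = 8229$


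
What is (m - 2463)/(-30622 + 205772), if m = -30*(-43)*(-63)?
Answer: -741/1550 ≈ -0.47806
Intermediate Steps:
m = -81270 (m = 1290*(-63) = -81270)
(m - 2463)/(-30622 + 205772) = (-81270 - 2463)/(-30622 + 205772) = -83733/175150 = -83733*1/175150 = -741/1550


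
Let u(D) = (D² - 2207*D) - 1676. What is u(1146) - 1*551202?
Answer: -1768784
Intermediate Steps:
u(D) = -1676 + D² - 2207*D
u(1146) - 1*551202 = (-1676 + 1146² - 2207*1146) - 1*551202 = (-1676 + 1313316 - 2529222) - 551202 = -1217582 - 551202 = -1768784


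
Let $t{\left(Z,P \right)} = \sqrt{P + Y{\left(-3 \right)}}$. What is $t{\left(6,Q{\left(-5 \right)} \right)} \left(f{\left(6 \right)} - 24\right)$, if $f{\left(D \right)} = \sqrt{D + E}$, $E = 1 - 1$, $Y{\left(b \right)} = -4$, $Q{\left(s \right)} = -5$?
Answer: $3 i \left(-24 + \sqrt{6}\right) \approx - 64.651 i$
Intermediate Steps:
$t{\left(Z,P \right)} = \sqrt{-4 + P}$ ($t{\left(Z,P \right)} = \sqrt{P - 4} = \sqrt{-4 + P}$)
$E = 0$ ($E = 1 - 1 = 0$)
$f{\left(D \right)} = \sqrt{D}$ ($f{\left(D \right)} = \sqrt{D + 0} = \sqrt{D}$)
$t{\left(6,Q{\left(-5 \right)} \right)} \left(f{\left(6 \right)} - 24\right) = \sqrt{-4 - 5} \left(\sqrt{6} - 24\right) = \sqrt{-9} \left(\sqrt{6} - 24\right) = 3 i \left(-24 + \sqrt{6}\right)$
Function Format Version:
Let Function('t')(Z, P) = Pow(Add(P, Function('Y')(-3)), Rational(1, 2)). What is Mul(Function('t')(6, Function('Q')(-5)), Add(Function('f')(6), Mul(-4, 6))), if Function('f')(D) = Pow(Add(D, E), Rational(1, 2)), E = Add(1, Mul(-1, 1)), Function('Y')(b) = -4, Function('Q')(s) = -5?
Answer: Mul(3, I, Add(-24, Pow(6, Rational(1, 2)))) ≈ Mul(-64.651, I)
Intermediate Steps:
Function('t')(Z, P) = Pow(Add(-4, P), Rational(1, 2)) (Function('t')(Z, P) = Pow(Add(P, -4), Rational(1, 2)) = Pow(Add(-4, P), Rational(1, 2)))
E = 0 (E = Add(1, -1) = 0)
Function('f')(D) = Pow(D, Rational(1, 2)) (Function('f')(D) = Pow(Add(D, 0), Rational(1, 2)) = Pow(D, Rational(1, 2)))
Mul(Function('t')(6, Function('Q')(-5)), Add(Function('f')(6), Mul(-4, 6))) = Mul(Pow(Add(-4, -5), Rational(1, 2)), Add(Pow(6, Rational(1, 2)), Mul(-4, 6))) = Mul(Pow(-9, Rational(1, 2)), Add(Pow(6, Rational(1, 2)), -24)) = Mul(Mul(3, I), Add(-24, Pow(6, Rational(1, 2)))) = Mul(3, I, Add(-24, Pow(6, Rational(1, 2))))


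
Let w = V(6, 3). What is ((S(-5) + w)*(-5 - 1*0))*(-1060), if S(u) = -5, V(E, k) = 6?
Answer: 5300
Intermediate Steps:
w = 6
((S(-5) + w)*(-5 - 1*0))*(-1060) = ((-5 + 6)*(-5 - 1*0))*(-1060) = (1*(-5 + 0))*(-1060) = (1*(-5))*(-1060) = -5*(-1060) = 5300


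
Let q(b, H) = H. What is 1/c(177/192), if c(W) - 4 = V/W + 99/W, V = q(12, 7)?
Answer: 59/7020 ≈ 0.0084046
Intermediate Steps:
V = 7
c(W) = 4 + 106/W (c(W) = 4 + (7/W + 99/W) = 4 + 106/W)
1/c(177/192) = 1/(4 + 106/((177/192))) = 1/(4 + 106/((177*(1/192)))) = 1/(4 + 106/(59/64)) = 1/(4 + 106*(64/59)) = 1/(4 + 6784/59) = 1/(7020/59) = 59/7020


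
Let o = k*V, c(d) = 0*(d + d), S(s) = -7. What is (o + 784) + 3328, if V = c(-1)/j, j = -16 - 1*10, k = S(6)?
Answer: 4112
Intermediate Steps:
k = -7
j = -26 (j = -16 - 10 = -26)
c(d) = 0 (c(d) = 0*(2*d) = 0)
V = 0 (V = 0/(-26) = 0*(-1/26) = 0)
o = 0 (o = -7*0 = 0)
(o + 784) + 3328 = (0 + 784) + 3328 = 784 + 3328 = 4112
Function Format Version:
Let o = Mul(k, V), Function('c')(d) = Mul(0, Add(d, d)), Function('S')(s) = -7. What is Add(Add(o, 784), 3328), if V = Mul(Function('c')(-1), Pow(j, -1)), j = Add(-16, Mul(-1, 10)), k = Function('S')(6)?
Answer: 4112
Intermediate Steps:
k = -7
j = -26 (j = Add(-16, -10) = -26)
Function('c')(d) = 0 (Function('c')(d) = Mul(0, Mul(2, d)) = 0)
V = 0 (V = Mul(0, Pow(-26, -1)) = Mul(0, Rational(-1, 26)) = 0)
o = 0 (o = Mul(-7, 0) = 0)
Add(Add(o, 784), 3328) = Add(Add(0, 784), 3328) = Add(784, 3328) = 4112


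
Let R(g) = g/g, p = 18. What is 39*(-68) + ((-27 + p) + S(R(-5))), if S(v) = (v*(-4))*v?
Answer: -2665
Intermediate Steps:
R(g) = 1
S(v) = -4*v² (S(v) = (-4*v)*v = -4*v²)
39*(-68) + ((-27 + p) + S(R(-5))) = 39*(-68) + ((-27 + 18) - 4*1²) = -2652 + (-9 - 4*1) = -2652 + (-9 - 4) = -2652 - 13 = -2665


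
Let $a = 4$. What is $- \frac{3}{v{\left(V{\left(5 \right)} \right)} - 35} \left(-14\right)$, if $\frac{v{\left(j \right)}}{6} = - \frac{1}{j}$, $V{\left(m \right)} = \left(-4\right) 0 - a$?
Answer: $- \frac{84}{67} \approx -1.2537$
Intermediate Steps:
$V{\left(m \right)} = -4$ ($V{\left(m \right)} = \left(-4\right) 0 - 4 = 0 - 4 = -4$)
$v{\left(j \right)} = - \frac{6}{j}$ ($v{\left(j \right)} = 6 \left(- \frac{1}{j}\right) = - \frac{6}{j}$)
$- \frac{3}{v{\left(V{\left(5 \right)} \right)} - 35} \left(-14\right) = - \frac{3}{- \frac{6}{-4} - 35} \left(-14\right) = - \frac{3}{\left(-6\right) \left(- \frac{1}{4}\right) - 35} \left(-14\right) = - \frac{3}{\frac{3}{2} - 35} \left(-14\right) = - \frac{3}{- \frac{67}{2}} \left(-14\right) = \left(-3\right) \left(- \frac{2}{67}\right) \left(-14\right) = \frac{6}{67} \left(-14\right) = - \frac{84}{67}$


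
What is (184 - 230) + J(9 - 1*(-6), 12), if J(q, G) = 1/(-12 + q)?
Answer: -137/3 ≈ -45.667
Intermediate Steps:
(184 - 230) + J(9 - 1*(-6), 12) = (184 - 230) + 1/(-12 + (9 - 1*(-6))) = -46 + 1/(-12 + (9 + 6)) = -46 + 1/(-12 + 15) = -46 + 1/3 = -137/3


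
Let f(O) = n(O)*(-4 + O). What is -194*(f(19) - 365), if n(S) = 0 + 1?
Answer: 67900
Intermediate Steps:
n(S) = 1
f(O) = -4 + O (f(O) = 1*(-4 + O) = -4 + O)
-194*(f(19) - 365) = -194*((-4 + 19) - 365) = -194*(15 - 365) = -194*(-350) = 67900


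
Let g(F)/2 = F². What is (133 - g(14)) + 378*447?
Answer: 168707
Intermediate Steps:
g(F) = 2*F²
(133 - g(14)) + 378*447 = (133 - 2*14²) + 378*447 = (133 - 2*196) + 168966 = (133 - 1*392) + 168966 = (133 - 392) + 168966 = -259 + 168966 = 168707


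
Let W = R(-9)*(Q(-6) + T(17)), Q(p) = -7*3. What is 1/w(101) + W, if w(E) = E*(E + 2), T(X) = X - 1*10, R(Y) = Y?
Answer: 1310779/10403 ≈ 126.00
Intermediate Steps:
T(X) = -10 + X (T(X) = X - 10 = -10 + X)
w(E) = E*(2 + E)
Q(p) = -21
W = 126 (W = -9*(-21 + (-10 + 17)) = -9*(-21 + 7) = -9*(-14) = 126)
1/w(101) + W = 1/(101*(2 + 101)) + 126 = 1/(101*103) + 126 = 1/10403 + 126 = 1310779/10403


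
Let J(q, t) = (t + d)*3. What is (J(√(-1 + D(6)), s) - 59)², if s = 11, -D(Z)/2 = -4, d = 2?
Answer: 400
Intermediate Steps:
D(Z) = 8 (D(Z) = -2*(-4) = 8)
J(q, t) = 6 + 3*t (J(q, t) = (t + 2)*3 = (2 + t)*3 = 6 + 3*t)
(J(√(-1 + D(6)), s) - 59)² = ((6 + 3*11) - 59)² = ((6 + 33) - 59)² = (39 - 59)² = (-20)² = 400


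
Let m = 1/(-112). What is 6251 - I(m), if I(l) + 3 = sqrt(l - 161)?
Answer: 6254 - I*sqrt(126231)/28 ≈ 6254.0 - 12.689*I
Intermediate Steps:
m = -1/112 ≈ -0.0089286
I(l) = -3 + sqrt(-161 + l) (I(l) = -3 + sqrt(l - 161) = -3 + sqrt(-161 + l))
6251 - I(m) = 6251 - (-3 + sqrt(-161 - 1/112)) = 6251 - (-3 + sqrt(-18033/112)) = 6251 - (-3 + I*sqrt(126231)/28) = 6251 + (3 - I*sqrt(126231)/28) = 6254 - I*sqrt(126231)/28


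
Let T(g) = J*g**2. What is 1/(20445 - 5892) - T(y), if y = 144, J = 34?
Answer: -10260214271/14553 ≈ -7.0502e+5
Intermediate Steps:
T(g) = 34*g**2
1/(20445 - 5892) - T(y) = 1/(20445 - 5892) - 34*144**2 = 1/14553 - 34*20736 = 1/14553 - 1*705024 = 1/14553 - 705024 = -10260214271/14553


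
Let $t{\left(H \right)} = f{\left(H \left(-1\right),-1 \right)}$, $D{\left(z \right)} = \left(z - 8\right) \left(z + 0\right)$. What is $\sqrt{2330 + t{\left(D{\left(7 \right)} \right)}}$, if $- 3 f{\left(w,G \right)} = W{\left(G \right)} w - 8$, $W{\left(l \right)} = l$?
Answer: $\sqrt{2335} \approx 48.322$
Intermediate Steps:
$D{\left(z \right)} = z \left(-8 + z\right)$ ($D{\left(z \right)} = \left(-8 + z\right) z = z \left(-8 + z\right)$)
$f{\left(w,G \right)} = \frac{8}{3} - \frac{G w}{3}$ ($f{\left(w,G \right)} = - \frac{G w - 8}{3} = - \frac{-8 + G w}{3} = \frac{8}{3} - \frac{G w}{3}$)
$t{\left(H \right)} = \frac{8}{3} - \frac{H}{3}$ ($t{\left(H \right)} = \frac{8}{3} - - \frac{H \left(-1\right)}{3} = \frac{8}{3} - - \frac{\left(-1\right) H}{3} = \frac{8}{3} - \frac{H}{3}$)
$\sqrt{2330 + t{\left(D{\left(7 \right)} \right)}} = \sqrt{2330 + \left(\frac{8}{3} - \frac{7 \left(-8 + 7\right)}{3}\right)} = \sqrt{2330 + \left(\frac{8}{3} - \frac{7 \left(-1\right)}{3}\right)} = \sqrt{2330 + \left(\frac{8}{3} - - \frac{7}{3}\right)} = \sqrt{2330 + \left(\frac{8}{3} + \frac{7}{3}\right)} = \sqrt{2330 + 5} = \sqrt{2335}$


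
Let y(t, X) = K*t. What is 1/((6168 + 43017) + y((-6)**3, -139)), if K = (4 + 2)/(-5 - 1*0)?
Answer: 5/247221 ≈ 2.0225e-5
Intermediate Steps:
K = -6/5 (K = 6/(-5 + 0) = 6/(-5) = 6*(-1/5) = -6/5 ≈ -1.2000)
y(t, X) = -6*t/5
1/((6168 + 43017) + y((-6)**3, -139)) = 1/((6168 + 43017) - 6/5*(-6)**3) = 1/(49185 - 6/5*(-216)) = 1/(49185 + 1296/5) = 1/(247221/5) = 5/247221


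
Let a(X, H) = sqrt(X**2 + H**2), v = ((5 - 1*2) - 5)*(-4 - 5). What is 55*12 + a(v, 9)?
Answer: 660 + 9*sqrt(5) ≈ 680.13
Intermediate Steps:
v = 18 (v = ((5 - 2) - 5)*(-9) = (3 - 5)*(-9) = -2*(-9) = 18)
a(X, H) = sqrt(H**2 + X**2)
55*12 + a(v, 9) = 55*12 + sqrt(9**2 + 18**2) = 660 + sqrt(81 + 324) = 660 + sqrt(405) = 660 + 9*sqrt(5)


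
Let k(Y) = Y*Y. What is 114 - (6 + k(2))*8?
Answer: 34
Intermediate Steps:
k(Y) = Y²
114 - (6 + k(2))*8 = 114 - (6 + 2²)*8 = 114 - (6 + 4)*8 = 114 - 10*8 = 114 - 1*80 = 114 - 80 = 34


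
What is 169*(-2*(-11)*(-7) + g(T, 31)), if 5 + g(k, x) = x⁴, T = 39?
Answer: 156048178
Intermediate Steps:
g(k, x) = -5 + x⁴
169*(-2*(-11)*(-7) + g(T, 31)) = 169*(-2*(-11)*(-7) + (-5 + 31⁴)) = 169*(22*(-7) + (-5 + 923521)) = 169*(-154 + 923516) = 169*923362 = 156048178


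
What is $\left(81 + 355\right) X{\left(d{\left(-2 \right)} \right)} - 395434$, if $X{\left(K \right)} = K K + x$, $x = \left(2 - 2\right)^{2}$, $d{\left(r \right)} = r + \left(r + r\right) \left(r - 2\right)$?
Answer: $-309978$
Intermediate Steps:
$d{\left(r \right)} = r + 2 r \left(-2 + r\right)$
$x = 0$ ($x = 0^{2} = 0$)
$X{\left(K \right)} = K^{2}$ ($X{\left(K \right)} = K K + 0 = K^{2} + 0 = K^{2}$)
$\left(81 + 355\right) X{\left(d{\left(-2 \right)} \right)} - 395434 = \left(81 + 355\right) \left(- 2 \left(-3 + 2 \left(-2\right)\right)\right)^{2} - 395434 = 436 \left(- 2 \left(-3 - 4\right)\right)^{2} - 395434 = 436 \left(\left(-2\right) \left(-7\right)\right)^{2} - 395434 = 436 \cdot 14^{2} - 395434 = 436 \cdot 196 - 395434 = 85456 - 395434 = -309978$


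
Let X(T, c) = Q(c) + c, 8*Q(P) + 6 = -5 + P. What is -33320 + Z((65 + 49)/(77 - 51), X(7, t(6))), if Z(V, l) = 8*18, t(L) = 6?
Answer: -33176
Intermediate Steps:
Q(P) = -11/8 + P/8 (Q(P) = -¾ + (-5 + P)/8 = -¾ + (-5/8 + P/8) = -11/8 + P/8)
X(T, c) = -11/8 + 9*c/8 (X(T, c) = (-11/8 + c/8) + c = -11/8 + 9*c/8)
Z(V, l) = 144
-33320 + Z((65 + 49)/(77 - 51), X(7, t(6))) = -33320 + 144 = -33176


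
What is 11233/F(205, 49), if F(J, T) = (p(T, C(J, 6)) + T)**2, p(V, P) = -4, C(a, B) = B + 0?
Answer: 11233/2025 ≈ 5.5472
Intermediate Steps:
C(a, B) = B
F(J, T) = (-4 + T)**2
11233/F(205, 49) = 11233/((-4 + 49)**2) = 11233/(45**2) = 11233/2025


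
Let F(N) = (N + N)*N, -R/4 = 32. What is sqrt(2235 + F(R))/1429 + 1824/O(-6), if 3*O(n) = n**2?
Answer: 152 + sqrt(35003)/1429 ≈ 152.13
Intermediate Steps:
R = -128 (R = -4*32 = -128)
O(n) = n**2/3
F(N) = 2*N**2 (F(N) = (2*N)*N = 2*N**2)
sqrt(2235 + F(R))/1429 + 1824/O(-6) = sqrt(2235 + 2*(-128)**2)/1429 + 1824/(((1/3)*(-6)**2)) = sqrt(2235 + 2*16384)*(1/1429) + 1824/(((1/3)*36)) = sqrt(2235 + 32768)*(1/1429) + 1824/12 = sqrt(35003)*(1/1429) + 1824*(1/12) = sqrt(35003)/1429 + 152 = 152 + sqrt(35003)/1429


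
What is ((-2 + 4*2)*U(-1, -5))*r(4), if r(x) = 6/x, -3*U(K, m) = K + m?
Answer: 18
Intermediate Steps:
U(K, m) = -K/3 - m/3 (U(K, m) = -(K + m)/3 = -K/3 - m/3)
((-2 + 4*2)*U(-1, -5))*r(4) = ((-2 + 4*2)*(-1/3*(-1) - 1/3*(-5)))*(6/4) = ((-2 + 8)*(1/3 + 5/3))*(6*(1/4)) = (6*2)*(3/2) = 12*(3/2) = 18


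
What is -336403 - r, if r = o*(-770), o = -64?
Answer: -385683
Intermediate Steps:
r = 49280 (r = -64*(-770) = 49280)
-336403 - r = -336403 - 1*49280 = -336403 - 49280 = -385683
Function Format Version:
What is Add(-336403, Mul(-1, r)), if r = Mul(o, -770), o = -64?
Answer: -385683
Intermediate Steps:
r = 49280 (r = Mul(-64, -770) = 49280)
Add(-336403, Mul(-1, r)) = Add(-336403, Mul(-1, 49280)) = Add(-336403, -49280) = -385683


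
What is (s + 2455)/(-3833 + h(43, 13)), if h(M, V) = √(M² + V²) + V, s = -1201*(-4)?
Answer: -13864690/7295191 - 7259*√2018/14590382 ≈ -1.9229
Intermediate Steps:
s = 4804
h(M, V) = V + √(M² + V²)
(s + 2455)/(-3833 + h(43, 13)) = (4804 + 2455)/(-3833 + (13 + √(43² + 13²))) = 7259/(-3833 + (13 + √(1849 + 169))) = 7259/(-3833 + (13 + √2018)) = 7259/(-3820 + √2018)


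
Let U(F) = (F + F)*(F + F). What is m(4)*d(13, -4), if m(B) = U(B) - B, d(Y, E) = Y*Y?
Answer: 10140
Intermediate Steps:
U(F) = 4*F² (U(F) = (2*F)*(2*F) = 4*F²)
d(Y, E) = Y²
m(B) = -B + 4*B² (m(B) = 4*B² - B = -B + 4*B²)
m(4)*d(13, -4) = (4*(-1 + 4*4))*13² = (4*(-1 + 16))*169 = (4*15)*169 = 60*169 = 10140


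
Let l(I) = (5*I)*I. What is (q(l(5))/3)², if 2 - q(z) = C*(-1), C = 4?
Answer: 4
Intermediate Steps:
l(I) = 5*I²
q(z) = 6 (q(z) = 2 - 4*(-1) = 2 - 1*(-4) = 2 + 4 = 6)
(q(l(5))/3)² = (6/3)² = (6*(⅓))² = 2² = 4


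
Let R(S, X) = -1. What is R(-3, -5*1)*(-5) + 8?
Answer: 13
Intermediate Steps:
R(-3, -5*1)*(-5) + 8 = -1*(-5) + 8 = 5 + 8 = 13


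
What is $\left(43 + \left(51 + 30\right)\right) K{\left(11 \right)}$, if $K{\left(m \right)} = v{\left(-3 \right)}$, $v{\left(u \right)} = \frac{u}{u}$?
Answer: $124$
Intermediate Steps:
$v{\left(u \right)} = 1$
$K{\left(m \right)} = 1$
$\left(43 + \left(51 + 30\right)\right) K{\left(11 \right)} = \left(43 + \left(51 + 30\right)\right) 1 = \left(43 + 81\right) 1 = 124 \cdot 1 = 124$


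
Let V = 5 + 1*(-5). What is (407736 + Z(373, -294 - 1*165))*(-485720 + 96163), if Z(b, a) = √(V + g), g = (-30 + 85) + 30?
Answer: -158836412952 - 389557*√85 ≈ -1.5884e+11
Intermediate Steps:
g = 85 (g = 55 + 30 = 85)
V = 0 (V = 5 - 5 = 0)
Z(b, a) = √85 (Z(b, a) = √(0 + 85) = √85)
(407736 + Z(373, -294 - 1*165))*(-485720 + 96163) = (407736 + √85)*(-485720 + 96163) = (407736 + √85)*(-389557) = -158836412952 - 389557*√85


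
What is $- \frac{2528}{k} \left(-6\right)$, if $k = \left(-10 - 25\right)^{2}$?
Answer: $\frac{15168}{1225} \approx 12.382$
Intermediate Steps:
$k = 1225$ ($k = \left(-35\right)^{2} = 1225$)
$- \frac{2528}{k} \left(-6\right) = - \frac{2528}{1225} \left(-6\right) = \left(-2528\right) \frac{1}{1225} \left(-6\right) = \left(- \frac{2528}{1225}\right) \left(-6\right) = \frac{15168}{1225}$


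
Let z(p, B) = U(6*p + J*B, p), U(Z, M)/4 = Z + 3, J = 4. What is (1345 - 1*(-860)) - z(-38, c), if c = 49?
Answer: 2321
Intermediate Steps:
U(Z, M) = 12 + 4*Z (U(Z, M) = 4*(Z + 3) = 4*(3 + Z) = 12 + 4*Z)
z(p, B) = 12 + 16*B + 24*p (z(p, B) = 12 + 4*(6*p + 4*B) = 12 + 4*(4*B + 6*p) = 12 + (16*B + 24*p) = 12 + 16*B + 24*p)
(1345 - 1*(-860)) - z(-38, c) = (1345 - 1*(-860)) - (12 + 16*49 + 24*(-38)) = (1345 + 860) - (12 + 784 - 912) = 2205 - 1*(-116) = 2205 + 116 = 2321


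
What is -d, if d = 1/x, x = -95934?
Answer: 1/95934 ≈ 1.0424e-5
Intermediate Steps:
d = -1/95934 (d = 1/(-95934) = -1/95934 ≈ -1.0424e-5)
-d = -1*(-1/95934) = 1/95934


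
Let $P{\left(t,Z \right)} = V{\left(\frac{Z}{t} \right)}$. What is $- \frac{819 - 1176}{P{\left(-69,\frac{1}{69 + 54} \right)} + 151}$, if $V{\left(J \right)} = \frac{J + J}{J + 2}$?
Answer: $\frac{2019787}{854307} \approx 2.3642$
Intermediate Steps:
$V{\left(J \right)} = \frac{2 J}{2 + J}$
$P{\left(t,Z \right)} = \frac{2 Z}{t \left(2 + \frac{Z}{t}\right)}$ ($P{\left(t,Z \right)} = \frac{2 \frac{Z}{t}}{2 + \frac{Z}{t}} = \frac{2 Z}{t \left(2 + \frac{Z}{t}\right)}$)
$- \frac{819 - 1176}{P{\left(-69,\frac{1}{69 + 54} \right)} + 151} = - \frac{819 - 1176}{\frac{2}{\left(69 + 54\right) \left(\frac{1}{69 + 54} + 2 \left(-69\right)\right)} + 151} = - \frac{-357}{\frac{2}{123 \left(\frac{1}{123} - 138\right)} + 151} = - \frac{-357}{2 \cdot \frac{1}{123} \frac{1}{\frac{1}{123} - 138} + 151} = - \frac{-357}{2 \cdot \frac{1}{123} \frac{1}{- \frac{16973}{123}} + 151} = - \frac{-357}{2 \cdot \frac{1}{123} \left(- \frac{123}{16973}\right) + 151} = - \frac{-357}{- \frac{2}{16973} + 151} = - \frac{-357}{\frac{2562921}{16973}} = - \frac{\left(-357\right) 16973}{2562921} = \left(-1\right) \left(- \frac{2019787}{854307}\right) = \frac{2019787}{854307}$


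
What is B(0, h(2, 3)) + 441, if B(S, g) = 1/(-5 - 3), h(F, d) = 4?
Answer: 3527/8 ≈ 440.88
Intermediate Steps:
B(S, g) = -⅛ (B(S, g) = 1/(-8) = -⅛)
B(0, h(2, 3)) + 441 = -⅛ + 441 = 3527/8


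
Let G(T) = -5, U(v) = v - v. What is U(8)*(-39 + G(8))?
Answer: 0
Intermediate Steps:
U(v) = 0
U(8)*(-39 + G(8)) = 0*(-39 - 5) = 0*(-44) = 0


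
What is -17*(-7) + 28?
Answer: 147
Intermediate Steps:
-17*(-7) + 28 = 119 + 28 = 147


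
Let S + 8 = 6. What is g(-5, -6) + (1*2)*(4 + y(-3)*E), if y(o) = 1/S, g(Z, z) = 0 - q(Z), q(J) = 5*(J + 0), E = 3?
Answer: 30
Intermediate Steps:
S = -2 (S = -8 + 6 = -2)
q(J) = 5*J
g(Z, z) = -5*Z (g(Z, z) = 0 - 5*Z = -5*Z)
y(o) = -½ (y(o) = 1/(-2) = -½)
g(-5, -6) + (1*2)*(4 + y(-3)*E) = -5*(-5) + (1*2)*(4 - ½*3) = 25 + 2*(4 - 3/2) = 25 + 2*(5/2) = 25 + 5 = 30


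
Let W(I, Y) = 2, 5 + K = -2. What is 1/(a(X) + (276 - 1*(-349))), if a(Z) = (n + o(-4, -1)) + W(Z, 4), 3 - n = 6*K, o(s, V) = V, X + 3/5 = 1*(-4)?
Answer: 1/671 ≈ 0.0014903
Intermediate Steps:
K = -7 (K = -5 - 2 = -7)
X = -23/5 (X = -⅗ + 1*(-4) = -⅗ - 4 = -23/5 ≈ -4.6000)
n = 45 (n = 3 - 6*(-7) = 3 - 1*(-42) = 3 + 42 = 45)
a(Z) = 46 (a(Z) = (45 - 1) + 2 = 44 + 2 = 46)
1/(a(X) + (276 - 1*(-349))) = 1/(46 + (276 - 1*(-349))) = 1/(46 + (276 + 349)) = 1/(46 + 625) = 1/671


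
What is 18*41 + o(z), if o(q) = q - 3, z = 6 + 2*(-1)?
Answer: 739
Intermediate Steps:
z = 4 (z = 6 - 2 = 4)
o(q) = -3 + q
18*41 + o(z) = 18*41 + (-3 + 4) = 738 + 1 = 739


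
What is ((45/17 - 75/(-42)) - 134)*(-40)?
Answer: 616740/119 ≈ 5182.7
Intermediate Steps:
((45/17 - 75/(-42)) - 134)*(-40) = ((45*(1/17) - 75*(-1/42)) - 134)*(-40) = ((45/17 + 25/14) - 134)*(-40) = (1055/238 - 134)*(-40) = -30837/238*(-40) = 616740/119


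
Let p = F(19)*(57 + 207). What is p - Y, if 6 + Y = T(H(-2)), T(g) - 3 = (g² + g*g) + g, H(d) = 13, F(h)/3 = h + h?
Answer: 29748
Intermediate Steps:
F(h) = 6*h (F(h) = 3*(h + h) = 3*(2*h) = 6*h)
T(g) = 3 + g + 2*g² (T(g) = 3 + ((g² + g*g) + g) = 3 + ((g² + g²) + g) = 3 + (2*g² + g) = 3 + (g + 2*g²) = 3 + g + 2*g²)
Y = 348 (Y = -6 + (3 + 13 + 2*13²) = -6 + (3 + 13 + 2*169) = -6 + (3 + 13 + 338) = -6 + 354 = 348)
p = 30096 (p = (6*19)*(57 + 207) = 114*264 = 30096)
p - Y = 30096 - 1*348 = 30096 - 348 = 29748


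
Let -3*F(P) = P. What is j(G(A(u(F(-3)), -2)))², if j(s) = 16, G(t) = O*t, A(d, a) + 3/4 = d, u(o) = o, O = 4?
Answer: 256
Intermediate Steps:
F(P) = -P/3
A(d, a) = -¾ + d
G(t) = 4*t
j(G(A(u(F(-3)), -2)))² = 16² = 256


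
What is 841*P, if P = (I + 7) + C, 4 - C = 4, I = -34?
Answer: -22707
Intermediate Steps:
C = 0 (C = 4 - 1*4 = 4 - 4 = 0)
P = -27 (P = (-34 + 7) + 0 = -27 + 0 = -27)
841*P = 841*(-27) = -22707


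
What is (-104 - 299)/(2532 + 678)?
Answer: -403/3210 ≈ -0.12555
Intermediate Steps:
(-104 - 299)/(2532 + 678) = -403/3210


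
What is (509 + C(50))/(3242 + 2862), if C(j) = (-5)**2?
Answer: 267/3052 ≈ 0.087484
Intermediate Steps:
C(j) = 25
(509 + C(50))/(3242 + 2862) = (509 + 25)/(3242 + 2862) = 534/6104 = 534*(1/6104) = 267/3052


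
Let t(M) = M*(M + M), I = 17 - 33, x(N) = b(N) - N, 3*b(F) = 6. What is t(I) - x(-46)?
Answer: 464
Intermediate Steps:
b(F) = 2 (b(F) = (⅓)*6 = 2)
x(N) = 2 - N
I = -16
t(M) = 2*M² (t(M) = M*(2*M) = 2*M²)
t(I) - x(-46) = 2*(-16)² - (2 - 1*(-46)) = 2*256 - (2 + 46) = 512 - 1*48 = 512 - 48 = 464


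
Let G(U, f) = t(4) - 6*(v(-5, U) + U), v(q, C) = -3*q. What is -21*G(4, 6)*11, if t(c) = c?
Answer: 25410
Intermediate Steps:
G(U, f) = -86 - 6*U (G(U, f) = 4 - 6*(-3*(-5) + U) = 4 - 6*(15 + U) = 4 - (90 + 6*U) = 4 + (-90 - 6*U) = -86 - 6*U)
-21*G(4, 6)*11 = -21*(-86 - 6*4)*11 = -21*(-86 - 24)*11 = -21*(-110)*11 = 2310*11 = 25410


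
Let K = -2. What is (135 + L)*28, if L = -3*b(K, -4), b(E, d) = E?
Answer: 3948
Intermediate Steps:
L = 6 (L = -3*(-2) = 6)
(135 + L)*28 = (135 + 6)*28 = 141*28 = 3948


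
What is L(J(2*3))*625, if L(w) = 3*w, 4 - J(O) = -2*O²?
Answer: 142500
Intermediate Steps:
J(O) = 4 + 2*O² (J(O) = 4 - (-2)*O² = 4 + 2*O²)
L(J(2*3))*625 = (3*(4 + 2*(2*3)²))*625 = (3*(4 + 2*6²))*625 = (3*(4 + 2*36))*625 = (3*(4 + 72))*625 = (3*76)*625 = 228*625 = 142500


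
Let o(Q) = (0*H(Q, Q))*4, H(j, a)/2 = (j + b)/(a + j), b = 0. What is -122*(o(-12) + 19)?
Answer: -2318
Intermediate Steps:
H(j, a) = 2*j/(a + j) (H(j, a) = 2*((j + 0)/(a + j)) = 2*(j/(a + j)) = 2*j/(a + j))
o(Q) = 0 (o(Q) = (0*(2*Q/(Q + Q)))*4 = (0*(2*Q/((2*Q))))*4 = (0*(2*Q*(1/(2*Q))))*4 = (0*1)*4 = 0*4 = 0)
-122*(o(-12) + 19) = -122*(0 + 19) = -122*19 = -2318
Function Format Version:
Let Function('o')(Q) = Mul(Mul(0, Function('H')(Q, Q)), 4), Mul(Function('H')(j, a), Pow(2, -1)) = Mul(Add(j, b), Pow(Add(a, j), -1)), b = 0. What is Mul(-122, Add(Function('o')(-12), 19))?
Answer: -2318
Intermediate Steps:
Function('H')(j, a) = Mul(2, j, Pow(Add(a, j), -1)) (Function('H')(j, a) = Mul(2, Mul(Add(j, 0), Pow(Add(a, j), -1))) = Mul(2, Mul(j, Pow(Add(a, j), -1))) = Mul(2, j, Pow(Add(a, j), -1)))
Function('o')(Q) = 0 (Function('o')(Q) = Mul(Mul(0, Mul(2, Q, Pow(Add(Q, Q), -1))), 4) = Mul(Mul(0, Mul(2, Q, Pow(Mul(2, Q), -1))), 4) = Mul(Mul(0, Mul(2, Q, Mul(Rational(1, 2), Pow(Q, -1)))), 4) = Mul(Mul(0, 1), 4) = Mul(0, 4) = 0)
Mul(-122, Add(Function('o')(-12), 19)) = Mul(-122, Add(0, 19)) = Mul(-122, 19) = -2318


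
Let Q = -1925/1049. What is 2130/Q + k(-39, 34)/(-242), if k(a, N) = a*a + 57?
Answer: -4943229/4235 ≈ -1167.2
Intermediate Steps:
k(a, N) = 57 + a² (k(a, N) = a² + 57 = 57 + a²)
Q = -1925/1049 (Q = -1925*1/1049 = -1925/1049 ≈ -1.8351)
2130/Q + k(-39, 34)/(-242) = 2130/(-1925/1049) + (57 + (-39)²)/(-242) = 2130*(-1049/1925) + (57 + 1521)*(-1/242) = -446874/385 + 1578*(-1/242) = -446874/385 - 789/121 = -4943229/4235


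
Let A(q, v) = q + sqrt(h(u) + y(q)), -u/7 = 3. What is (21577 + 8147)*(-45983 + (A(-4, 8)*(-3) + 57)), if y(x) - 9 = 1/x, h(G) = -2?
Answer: -1364747736 - 133758*sqrt(3) ≈ -1.3650e+9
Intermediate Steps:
u = -21 (u = -7*3 = -21)
y(x) = 9 + 1/x
A(q, v) = q + sqrt(7 + 1/q) (A(q, v) = q + sqrt(-2 + (9 + 1/q)) = q + sqrt(7 + 1/q))
(21577 + 8147)*(-45983 + (A(-4, 8)*(-3) + 57)) = (21577 + 8147)*(-45983 + ((-4 + sqrt(7 + 1/(-4)))*(-3) + 57)) = 29724*(-45983 + ((-4 + sqrt(7 - 1/4))*(-3) + 57)) = 29724*(-45983 + ((-4 + sqrt(27/4))*(-3) + 57)) = 29724*(-45983 + ((-4 + 3*sqrt(3)/2)*(-3) + 57)) = 29724*(-45983 + ((12 - 9*sqrt(3)/2) + 57)) = 29724*(-45983 + (69 - 9*sqrt(3)/2)) = 29724*(-45914 - 9*sqrt(3)/2) = -1364747736 - 133758*sqrt(3)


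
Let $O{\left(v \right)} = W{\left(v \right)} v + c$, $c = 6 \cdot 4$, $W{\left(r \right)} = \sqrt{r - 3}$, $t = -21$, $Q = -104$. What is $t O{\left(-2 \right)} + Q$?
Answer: $-608 + 42 i \sqrt{5} \approx -608.0 + 93.915 i$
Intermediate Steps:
$W{\left(r \right)} = \sqrt{-3 + r}$
$c = 24$
$O{\left(v \right)} = 24 + v \sqrt{-3 + v}$ ($O{\left(v \right)} = \sqrt{-3 + v} v + 24 = v \sqrt{-3 + v} + 24 = 24 + v \sqrt{-3 + v}$)
$t O{\left(-2 \right)} + Q = - 21 \left(24 - 2 \sqrt{-3 - 2}\right) - 104 = - 21 \left(24 - 2 \sqrt{-5}\right) - 104 = - 21 \left(24 - 2 i \sqrt{5}\right) - 104 = \left(-504 + 42 i \sqrt{5}\right) - 104 = -608 + 42 i \sqrt{5}$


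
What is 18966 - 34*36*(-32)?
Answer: 58134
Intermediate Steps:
18966 - 34*36*(-32) = 18966 - 1224*(-32) = 18966 + 39168 = 58134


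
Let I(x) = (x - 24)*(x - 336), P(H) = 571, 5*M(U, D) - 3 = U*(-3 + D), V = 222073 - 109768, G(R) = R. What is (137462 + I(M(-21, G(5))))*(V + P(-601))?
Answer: 418755398996/25 ≈ 1.6750e+10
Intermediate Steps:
V = 112305
M(U, D) = ⅗ + U*(-3 + D)/5 (M(U, D) = ⅗ + (U*(-3 + D))/5 = ⅗ + U*(-3 + D)/5)
I(x) = (-336 + x)*(-24 + x) (I(x) = (-24 + x)*(-336 + x) = (-336 + x)*(-24 + x))
(137462 + I(M(-21, G(5))))*(V + P(-601)) = (137462 + (8064 + (⅗ - ⅗*(-21) + (⅕)*5*(-21))² - 360*(⅗ - ⅗*(-21) + (⅕)*5*(-21))))*(112305 + 571) = (137462 + (8064 + (⅗ + 63/5 - 21)² - 360*(⅗ + 63/5 - 21)))*112876 = (137462 + (8064 + (-39/5)² - 360*(-39/5)))*112876 = (137462 + (8064 + 1521/25 + 2808))*112876 = (137462 + 273321/25)*112876 = (3709871/25)*112876 = 418755398996/25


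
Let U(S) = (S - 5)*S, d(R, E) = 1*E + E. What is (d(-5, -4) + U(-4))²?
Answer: 784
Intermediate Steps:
d(R, E) = 2*E (d(R, E) = E + E = 2*E)
U(S) = S*(-5 + S) (U(S) = (-5 + S)*S = S*(-5 + S))
(d(-5, -4) + U(-4))² = (2*(-4) - 4*(-5 - 4))² = (-8 - 4*(-9))² = (-8 + 36)² = 28² = 784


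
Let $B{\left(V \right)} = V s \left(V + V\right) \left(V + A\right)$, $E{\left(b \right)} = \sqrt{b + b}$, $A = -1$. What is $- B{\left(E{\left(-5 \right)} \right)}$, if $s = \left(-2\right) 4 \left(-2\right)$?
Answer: $-320 + 320 i \sqrt{10} \approx -320.0 + 1011.9 i$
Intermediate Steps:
$E{\left(b \right)} = \sqrt{2} \sqrt{b}$ ($E{\left(b \right)} = \sqrt{2 b} = \sqrt{2} \sqrt{b}$)
$s = 16$ ($s = \left(-8\right) \left(-2\right) = 16$)
$B{\left(V \right)} = 32 V^{2} \left(-1 + V\right)$ ($B{\left(V \right)} = V 16 \left(V + V\right) \left(V - 1\right) = 16 V 2 V \left(-1 + V\right) = 32 V^{2} \left(-1 + V\right)$)
$- B{\left(E{\left(-5 \right)} \right)} = - 32 \left(\sqrt{2} \sqrt{-5}\right)^{2} \left(-1 + \sqrt{2} \sqrt{-5}\right) = - 32 \left(\sqrt{2} i \sqrt{5}\right)^{2} \left(-1 + \sqrt{2} i \sqrt{5}\right) = - 32 \left(i \sqrt{10}\right)^{2} \left(-1 + i \sqrt{10}\right) = - 32 \left(-10\right) \left(-1 + i \sqrt{10}\right) = - (320 - 320 i \sqrt{10}) = -320 + 320 i \sqrt{10}$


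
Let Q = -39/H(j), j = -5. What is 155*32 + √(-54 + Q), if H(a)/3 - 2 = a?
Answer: 4960 + I*√447/3 ≈ 4960.0 + 7.0475*I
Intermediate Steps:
H(a) = 6 + 3*a
Q = 13/3 (Q = -39/(6 + 3*(-5)) = -39/(6 - 15) = -39/(-9) = -39*(-⅑) = 13/3 ≈ 4.3333)
155*32 + √(-54 + Q) = 155*32 + √(-54 + 13/3) = 4960 + √(-149/3) = 4960 + I*√447/3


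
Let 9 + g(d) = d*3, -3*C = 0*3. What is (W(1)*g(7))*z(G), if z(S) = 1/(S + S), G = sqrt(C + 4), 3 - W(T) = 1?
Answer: 6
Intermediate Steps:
W(T) = 2 (W(T) = 3 - 1*1 = 3 - 1 = 2)
C = 0 (C = -0*3 = -1/3*0 = 0)
G = 2 (G = sqrt(0 + 4) = sqrt(4) = 2)
g(d) = -9 + 3*d (g(d) = -9 + d*3 = -9 + 3*d)
z(S) = 1/(2*S)
(W(1)*g(7))*z(G) = (2*(-9 + 3*7))*((1/2)/2) = (2*(-9 + 21))*((1/2)*(1/2)) = (2*12)*(1/4) = 24*(1/4) = 6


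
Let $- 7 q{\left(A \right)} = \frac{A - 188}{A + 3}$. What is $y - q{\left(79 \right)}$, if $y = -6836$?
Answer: $- \frac{3923973}{574} \approx -6836.2$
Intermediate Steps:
$q{\left(A \right)} = - \frac{-188 + A}{7 \left(3 + A\right)}$ ($q{\left(A \right)} = - \frac{\left(A - 188\right) \frac{1}{A + 3}}{7} = - \frac{\left(-188 + A\right) \frac{1}{3 + A}}{7} = - \frac{\frac{1}{3 + A} \left(-188 + A\right)}{7} = - \frac{-188 + A}{7 \left(3 + A\right)}$)
$y - q{\left(79 \right)} = -6836 - \frac{188 - 79}{7 \left(3 + 79\right)} = -6836 - \frac{188 - 79}{7 \cdot 82} = -6836 - \frac{1}{7} \cdot \frac{1}{82} \cdot 109 = -6836 - \frac{109}{574} = - \frac{3923973}{574}$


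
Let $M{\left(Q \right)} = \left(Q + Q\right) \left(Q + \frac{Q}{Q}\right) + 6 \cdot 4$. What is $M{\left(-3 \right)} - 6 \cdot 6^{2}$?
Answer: $-180$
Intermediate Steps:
$M{\left(Q \right)} = 24 + 2 Q \left(1 + Q\right)$ ($M{\left(Q \right)} = 2 Q \left(Q + 1\right) + 24 = 2 Q \left(1 + Q\right) + 24 = 24 + 2 Q \left(1 + Q\right)$)
$M{\left(-3 \right)} - 6 \cdot 6^{2} = \left(24 + 2 \left(-3\right) + 2 \left(-3\right)^{2}\right) - 6 \cdot 6^{2} = \left(24 - 6 + 2 \cdot 9\right) - 216 = \left(24 - 6 + 18\right) - 216 = 36 - 216 = -180$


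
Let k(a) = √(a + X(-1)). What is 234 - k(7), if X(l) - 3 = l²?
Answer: 234 - √11 ≈ 230.68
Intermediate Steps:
X(l) = 3 + l²
k(a) = √(4 + a) (k(a) = √(a + (3 + (-1)²)) = √(a + (3 + 1)) = √(a + 4) = √(4 + a))
234 - k(7) = 234 - √(4 + 7) = 234 - √11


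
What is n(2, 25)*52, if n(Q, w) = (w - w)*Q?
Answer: 0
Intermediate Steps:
n(Q, w) = 0 (n(Q, w) = 0*Q = 0)
n(2, 25)*52 = 0*52 = 0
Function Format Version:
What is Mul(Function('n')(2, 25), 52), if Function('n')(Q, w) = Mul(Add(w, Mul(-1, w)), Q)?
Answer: 0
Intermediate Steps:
Function('n')(Q, w) = 0 (Function('n')(Q, w) = Mul(0, Q) = 0)
Mul(Function('n')(2, 25), 52) = Mul(0, 52) = 0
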